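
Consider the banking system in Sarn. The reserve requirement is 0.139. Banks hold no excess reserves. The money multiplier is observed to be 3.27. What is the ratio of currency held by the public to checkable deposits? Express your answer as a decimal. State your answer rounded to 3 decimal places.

Using m = 3.27. From m = (1 + c)/(c + rr + e), rearranging gives 1 + c = m·(c + rr + e), so c·(1 − m) = m·(rr + e) − 1.
Hence c = [m·(rr + e) − 1]/(1 − m) = [3.27 × (0.139 + 0) − 1] / (1 − 3.27) ≈ 0.240295.

0.240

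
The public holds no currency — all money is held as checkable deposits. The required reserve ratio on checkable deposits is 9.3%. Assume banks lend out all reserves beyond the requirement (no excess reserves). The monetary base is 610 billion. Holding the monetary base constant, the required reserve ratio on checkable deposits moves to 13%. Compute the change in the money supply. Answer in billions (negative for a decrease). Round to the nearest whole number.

-1867 billion

Initially m₁ = 1 / (0.093) ≈ 10.7527, so M₁ = 10.7527 × 610 = 6559.147 billion.
After the change m₂ = 1 / (0.13) ≈ 7.6923, so M₂ = 7.6923 × 610 = 4692.303 billion.
ΔM = M₂ − M₁ = 4692.303 − 6559.147 = -1866.844 billion.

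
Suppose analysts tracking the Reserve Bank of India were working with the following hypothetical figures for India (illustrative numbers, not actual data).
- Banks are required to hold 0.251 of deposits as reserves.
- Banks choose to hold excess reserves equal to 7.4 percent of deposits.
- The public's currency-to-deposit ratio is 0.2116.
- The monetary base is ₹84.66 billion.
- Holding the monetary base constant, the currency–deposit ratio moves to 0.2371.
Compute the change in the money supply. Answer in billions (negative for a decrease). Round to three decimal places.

Initially m₁ = (1 + 0.2116) / (0.251 + 0.074 + 0.2116) ≈ 2.257920, so M₁ = 2.257920 × 84.66 ≈ 191.1555 billion.
After the change m₂ = (1 + 0.2371) / (0.251 + 0.074 + 0.2371) ≈ 2.200854, so M₂ = 2.200854 × 84.66 ≈ 186.3243 billion.
ΔM = M₂ − M₁ = 186.3243 − 191.1555 = -4.8312 billion.

-4.831 billion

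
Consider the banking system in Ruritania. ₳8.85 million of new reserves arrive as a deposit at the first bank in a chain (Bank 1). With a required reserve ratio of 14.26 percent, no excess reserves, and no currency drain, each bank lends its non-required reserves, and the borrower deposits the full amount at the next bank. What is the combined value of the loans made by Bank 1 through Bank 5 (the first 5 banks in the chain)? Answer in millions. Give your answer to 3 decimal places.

Bank i lends (1 − rr)^i of the original deposit: Bank 1 lends 8.85·0.8574 ≈ 7.5880, Bank 2 lends 8.85·0.8574² ≈ 6.5059, and so on.
Summing a geometric series: total = 8.85·[0.8574·(1 − 0.8574^5) / (1 − 0.8574)] ≈ 28.5556 million.

₳28.556 million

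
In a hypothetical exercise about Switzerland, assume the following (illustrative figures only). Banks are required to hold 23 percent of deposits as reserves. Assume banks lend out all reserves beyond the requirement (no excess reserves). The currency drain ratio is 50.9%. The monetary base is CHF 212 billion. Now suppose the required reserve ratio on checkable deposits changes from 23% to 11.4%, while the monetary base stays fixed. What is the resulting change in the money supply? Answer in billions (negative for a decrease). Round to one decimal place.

Initially m₁ = (1 + 0.509) / (0.23 + 0.509) ≈ 2.04195, so M₁ = 2.04195 × 212 = 432.8934 billion.
After the change m₂ = (1 + 0.509) / (0.114 + 0.509) ≈ 2.42215, so M₂ = 2.42215 × 212 = 513.4958 billion.
ΔM = M₂ − M₁ = 513.4958 − 432.8934 = 80.6024 billion.

CHF 80.6 billion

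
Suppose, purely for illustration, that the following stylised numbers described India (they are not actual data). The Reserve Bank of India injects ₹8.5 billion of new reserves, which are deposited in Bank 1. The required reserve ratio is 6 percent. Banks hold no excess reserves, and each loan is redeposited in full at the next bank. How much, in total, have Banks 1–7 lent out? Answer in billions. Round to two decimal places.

₹46.81 billion

Bank i lends (1 − rr)^i of the original deposit: Bank 1 lends 8.5·0.9400 = 7.9900, Bank 2 lends 8.5·0.9400² = 7.5106, and so on.
Summing a geometric series: total = 8.5·[0.9400·(1 − 0.9400^7) / (1 − 0.9400)] ≈ 46.8111 billion.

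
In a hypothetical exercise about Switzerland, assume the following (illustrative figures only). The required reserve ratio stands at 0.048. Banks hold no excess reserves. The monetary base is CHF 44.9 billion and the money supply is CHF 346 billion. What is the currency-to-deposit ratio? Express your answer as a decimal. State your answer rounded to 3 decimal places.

Using m = M/MB = 346/44.9 ≈ 7.706013. From m = (1 + c)/(c + rr + e), rearranging gives 1 + c = m·(c + rr + e), so c·(1 − m) = m·(rr + e) − 1.
Hence c = [m·(rr + e) − 1]/(1 − m) = [7.706013 × (0.048 + 0) − 1] / (1 − 7.706013) ≈ 0.093962.

0.094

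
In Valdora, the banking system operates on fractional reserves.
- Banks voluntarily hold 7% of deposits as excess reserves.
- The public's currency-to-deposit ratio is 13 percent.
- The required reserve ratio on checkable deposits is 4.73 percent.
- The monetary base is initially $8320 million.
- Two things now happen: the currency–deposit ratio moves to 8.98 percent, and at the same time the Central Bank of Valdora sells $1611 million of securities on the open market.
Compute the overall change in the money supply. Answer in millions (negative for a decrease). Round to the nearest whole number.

Before: m₁ = (1 + 0.13) / (0.0473 + 0.07 + 0.13) ≈ 4.56935, MB₁ = 8320, so M₁ = 4.56935 × 8320 = 38016.992 million.
After: m₂ = (1 + 0.0898) / (0.0473 + 0.07 + 0.0898) ≈ 5.26219, MB₂ = 8320 − 1611 = 6709, so M₂ = 5.26219 × 6709 ≈ 35304.0327 million.
ΔM = M₂ − M₁ = 35304.0327 − 38016.992 = -2712.9593 million.

-2713 million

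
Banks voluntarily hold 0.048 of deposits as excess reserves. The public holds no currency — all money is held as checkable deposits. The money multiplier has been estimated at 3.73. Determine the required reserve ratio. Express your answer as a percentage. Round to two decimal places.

Using m = 3.73. Since m = (1 + c)/(c + rr + e), the denominator satisfies c + rr + e = (1 + c)/m = (1 + 0) / 3.73 ≈ 0.268097.
With c = 0 and e = 0.048, the required reserve ratio is 0.268097 − 0 − 0.048 = 0.220097.

22.01%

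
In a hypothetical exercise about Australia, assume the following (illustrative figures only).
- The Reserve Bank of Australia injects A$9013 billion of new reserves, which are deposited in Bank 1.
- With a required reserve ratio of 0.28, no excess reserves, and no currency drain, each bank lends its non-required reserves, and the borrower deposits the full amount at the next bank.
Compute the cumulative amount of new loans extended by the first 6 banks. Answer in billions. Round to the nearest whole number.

Bank i lends (1 − rr)^i of the original deposit: Bank 1 lends 9013·0.7200 = 6489.3600, Bank 2 lends 9013·0.7200² = 4672.3392, and so on.
Summing a geometric series: total = 9013·[0.7200·(1 − 0.7200^6) / (1 − 0.7200)] ≈ 19947.5030 billion.

A$19948 billion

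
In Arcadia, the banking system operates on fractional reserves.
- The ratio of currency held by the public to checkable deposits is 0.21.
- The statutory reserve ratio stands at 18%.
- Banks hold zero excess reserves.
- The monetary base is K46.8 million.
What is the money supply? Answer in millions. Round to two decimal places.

K145.20 million

The money multiplier is m = (1 + c) / (rr + c) = (1 + 0.21) / (0.18 + 0.21) ≈ 3.10256.
So M = m × MB = 3.10256 × 46.8 ≈ 145.1998 million.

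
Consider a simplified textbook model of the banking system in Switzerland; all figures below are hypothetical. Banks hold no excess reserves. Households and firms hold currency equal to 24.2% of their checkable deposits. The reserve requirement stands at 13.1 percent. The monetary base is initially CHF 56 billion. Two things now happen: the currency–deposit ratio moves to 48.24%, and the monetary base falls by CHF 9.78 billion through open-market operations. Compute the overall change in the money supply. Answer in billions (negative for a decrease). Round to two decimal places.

Before: m₁ = (1 + 0.242) / (0.131 + 0.242) ≈ 3.32976, MB₁ = 56, so M₁ = 3.32976 × 56 ≈ 186.4666 billion.
After: m₂ = (1 + 0.4824) / (0.131 + 0.4824) ≈ 2.41669, MB₂ = 56 − 9.78 = 46.22, so M₂ = 2.41669 × 46.22 ≈ 111.6994 billion.
ΔM = M₂ − M₁ = 111.6994 − 186.4666 = -74.7672 billion.

-74.77 billion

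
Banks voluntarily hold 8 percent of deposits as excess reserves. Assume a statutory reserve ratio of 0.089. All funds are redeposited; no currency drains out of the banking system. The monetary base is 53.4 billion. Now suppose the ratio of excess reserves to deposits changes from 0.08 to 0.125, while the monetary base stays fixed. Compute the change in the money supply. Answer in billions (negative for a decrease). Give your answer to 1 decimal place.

Initially m₁ = 1 / (0.089 + 0.08) ≈ 5.9172, so M₁ = 5.9172 × 53.4 ≈ 315.9785 billion.
After the change m₂ = 1 / (0.089 + 0.125) ≈ 4.6729, so M₂ = 4.6729 × 53.4 ≈ 249.5329 billion.
ΔM = M₂ − M₁ = 249.5329 − 315.9785 = -66.4456 billion.

-66.4 billion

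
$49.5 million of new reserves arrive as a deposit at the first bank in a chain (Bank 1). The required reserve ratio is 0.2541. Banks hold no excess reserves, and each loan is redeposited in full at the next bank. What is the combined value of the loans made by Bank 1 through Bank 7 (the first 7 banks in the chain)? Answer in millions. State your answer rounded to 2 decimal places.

Bank i lends (1 − rr)^i of the original deposit: Bank 1 lends 49.5·0.7459 ≈ 36.9220, Bank 2 lends 49.5·0.7459² ≈ 27.5402, and so on.
Summing a geometric series: total = 49.5·[0.7459·(1 − 0.7459^7) / (1 − 0.7459)] ≈ 126.6394 million.

$126.64 million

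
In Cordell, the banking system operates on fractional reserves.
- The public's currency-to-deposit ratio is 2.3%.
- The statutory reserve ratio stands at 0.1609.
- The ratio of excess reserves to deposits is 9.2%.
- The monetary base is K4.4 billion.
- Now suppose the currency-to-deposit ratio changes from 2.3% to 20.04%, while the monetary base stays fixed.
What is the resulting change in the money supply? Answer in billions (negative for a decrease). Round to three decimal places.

Initially m₁ = (1 + 0.023) / (0.1609 + 0.092 + 0.023) ≈ 3.70787, so M₁ = 3.70787 × 4.4 ≈ 16.3146 billion.
After the change m₂ = (1 + 0.2004) / (0.1609 + 0.092 + 0.2004) ≈ 2.64814, so M₂ = 2.64814 × 4.4 ≈ 11.6518 billion.
ΔM = M₂ − M₁ = 11.6518 − 16.3146 = -4.6628 billion.

-4.663 billion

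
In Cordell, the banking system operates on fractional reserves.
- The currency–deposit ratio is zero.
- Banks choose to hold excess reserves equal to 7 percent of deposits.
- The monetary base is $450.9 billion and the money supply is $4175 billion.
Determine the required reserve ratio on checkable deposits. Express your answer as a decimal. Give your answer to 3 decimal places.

0.038

Using m = M/MB = 4175/450.9 ≈ 9.259259. Since m = (1 + c)/(c + rr + e), the denominator satisfies c + rr + e = (1 + c)/m = (1 + 0) / 9.259259 ≈ 0.108000.
With c = 0 and e = 0.07, the required reserve ratio on checkable deposits is 0.108000 − 0 − 0.07 = 0.038.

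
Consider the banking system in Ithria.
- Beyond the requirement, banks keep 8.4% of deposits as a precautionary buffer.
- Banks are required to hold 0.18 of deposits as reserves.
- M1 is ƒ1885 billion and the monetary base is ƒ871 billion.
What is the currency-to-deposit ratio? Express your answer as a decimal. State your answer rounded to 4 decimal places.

Using m = M/MB = 1885/871 ≈ 2.164179. From m = (1 + c)/(c + rr + e), rearranging gives 1 + c = m·(c + rr + e), so c·(1 − m) = m·(rr + e) − 1.
Hence c = [m·(rr + e) − 1]/(1 − m) = [2.164179 × (0.18 + 0.084) − 1] / (1 − 2.164179) ≈ 0.368205.

0.3682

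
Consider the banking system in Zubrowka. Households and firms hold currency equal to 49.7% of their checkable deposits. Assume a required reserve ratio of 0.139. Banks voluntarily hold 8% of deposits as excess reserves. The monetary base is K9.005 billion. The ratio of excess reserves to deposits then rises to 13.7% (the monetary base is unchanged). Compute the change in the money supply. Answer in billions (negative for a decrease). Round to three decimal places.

-1.388 billion

Initially m₁ = (1 + 0.497) / (0.139 + 0.08 + 0.497) ≈ 2.09078, so M₁ = 2.09078 × 9.005 ≈ 18.8275 billion.
After the change m₂ = (1 + 0.497) / (0.139 + 0.137 + 0.497) ≈ 1.93661, so M₂ = 1.93661 × 9.005 ≈ 17.4392 billion.
ΔM = M₂ − M₁ = 17.4392 − 18.8275 = -1.3883 billion.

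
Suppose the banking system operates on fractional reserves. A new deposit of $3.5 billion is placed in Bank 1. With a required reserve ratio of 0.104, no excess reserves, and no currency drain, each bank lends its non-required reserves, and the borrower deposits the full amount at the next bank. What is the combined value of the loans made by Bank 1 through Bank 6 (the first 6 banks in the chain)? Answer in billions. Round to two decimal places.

$14.55 billion

Bank i lends (1 − rr)^i of the original deposit: Bank 1 lends 3.5·0.8960 = 3.1360, Bank 2 lends 3.5·0.8960² ≈ 2.8099, and so on.
Summing a geometric series: total = 3.5·[0.8960·(1 − 0.8960^6) / (1 − 0.8960)] ≈ 14.5515 billion.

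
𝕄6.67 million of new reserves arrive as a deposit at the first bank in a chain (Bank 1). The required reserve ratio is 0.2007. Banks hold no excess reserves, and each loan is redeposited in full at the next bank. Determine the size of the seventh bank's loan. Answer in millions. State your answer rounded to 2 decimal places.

𝕄1.39 million

Each bank lends a fraction (1 − rr) = 0.7993 of the deposit it receives, so Bank 7 receives 6.67·0.7993^6 and lends 6.67·0.7993^7 ≈ 1.3903 million.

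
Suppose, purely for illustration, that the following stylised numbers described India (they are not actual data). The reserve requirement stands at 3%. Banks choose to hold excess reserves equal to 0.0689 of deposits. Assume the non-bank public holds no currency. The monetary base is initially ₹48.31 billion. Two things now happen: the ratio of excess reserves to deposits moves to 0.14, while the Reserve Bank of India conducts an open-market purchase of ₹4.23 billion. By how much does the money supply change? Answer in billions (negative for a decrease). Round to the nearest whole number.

-179 billion

Before: m₁ = 1 / (0.03 + 0.0689) ≈ 10.1112, MB₁ = 48.31, so M₁ = 10.1112 × 48.31 ≈ 488.4721 billion.
After: m₂ = 1 / (0.03 + 0.14) ≈ 5.8824, MB₂ = 48.31 + 4.23 = 52.54, so M₂ = 5.8824 × 52.54 ≈ 309.0613 billion.
ΔM = M₂ − M₁ = 309.0613 − 488.4721 = -179.4108 billion.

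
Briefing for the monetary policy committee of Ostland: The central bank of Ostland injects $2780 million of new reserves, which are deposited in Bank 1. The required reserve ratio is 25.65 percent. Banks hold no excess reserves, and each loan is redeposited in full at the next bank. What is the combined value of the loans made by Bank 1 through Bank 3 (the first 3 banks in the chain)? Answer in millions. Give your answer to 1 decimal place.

$4746.3 million

Bank i lends (1 − rr)^i of the original deposit: Bank 1 lends 2780·0.7435 = 2066.9300, Bank 2 lends 2780·0.7435² ≈ 1536.7625, and so on.
Summing a geometric series: total = 2780·[0.7435·(1 − 0.7435^3) / (1 − 0.7435)] ≈ 4746.2753 million.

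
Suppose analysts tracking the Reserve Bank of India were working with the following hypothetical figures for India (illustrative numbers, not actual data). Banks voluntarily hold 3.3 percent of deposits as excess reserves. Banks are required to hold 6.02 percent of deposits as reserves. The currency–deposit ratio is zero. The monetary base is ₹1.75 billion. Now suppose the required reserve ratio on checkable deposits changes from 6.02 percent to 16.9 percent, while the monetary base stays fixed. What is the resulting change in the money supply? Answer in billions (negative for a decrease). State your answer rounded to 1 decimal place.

-10.1 billion

Initially m₁ = 1 / (0.0602 + 0.033) ≈ 10.7296, so M₁ = 10.7296 × 1.75 = 18.7768 billion.
After the change m₂ = 1 / (0.169 + 0.033) ≈ 4.9505, so M₂ = 4.9505 × 1.75 ≈ 8.6634 billion.
ΔM = M₂ − M₁ = 8.6634 − 18.7768 = -10.1134 billion.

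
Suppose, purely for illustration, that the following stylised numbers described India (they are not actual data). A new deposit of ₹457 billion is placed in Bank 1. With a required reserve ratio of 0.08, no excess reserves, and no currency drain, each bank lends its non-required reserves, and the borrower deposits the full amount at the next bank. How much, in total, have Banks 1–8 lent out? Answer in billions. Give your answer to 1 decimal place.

₹2558.3 billion

Bank i lends (1 − rr)^i of the original deposit: Bank 1 lends 457·0.9200 = 420.4400, Bank 2 lends 457·0.9200² = 386.8048, and so on.
Summing a geometric series: total = 457·[0.9200·(1 − 0.9200^8) / (1 − 0.9200)] ≈ 2558.2782 billion.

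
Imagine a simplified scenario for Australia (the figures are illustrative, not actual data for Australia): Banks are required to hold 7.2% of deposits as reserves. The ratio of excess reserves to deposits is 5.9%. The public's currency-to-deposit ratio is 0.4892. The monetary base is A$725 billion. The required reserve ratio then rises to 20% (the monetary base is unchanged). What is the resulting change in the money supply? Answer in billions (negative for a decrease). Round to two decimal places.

-297.82 billion

Initially m₁ = (1 + 0.4892) / (0.072 + 0.059 + 0.4892) ≈ 2.401161, so M₁ = 2.401161 × 725 ≈ 1740.8417 billion.
After the change m₂ = (1 + 0.4892) / (0.2 + 0.059 + 0.4892) ≈ 1.990377, so M₂ = 1.990377 × 725 ≈ 1443.0233 billion.
ΔM = M₂ − M₁ = 1443.0233 − 1740.8417 = -297.8184 billion.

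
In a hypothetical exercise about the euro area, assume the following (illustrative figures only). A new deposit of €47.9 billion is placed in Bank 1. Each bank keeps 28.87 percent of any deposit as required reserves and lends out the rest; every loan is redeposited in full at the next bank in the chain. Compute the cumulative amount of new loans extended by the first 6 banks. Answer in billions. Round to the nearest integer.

€103 billion

Bank i lends (1 − rr)^i of the original deposit: Bank 1 lends 47.9·0.7113 ≈ 34.0713, Bank 2 lends 47.9·0.7113² ≈ 24.2349, and so on.
Summing a geometric series: total = 47.9·[0.7113·(1 − 0.7113^6) / (1 − 0.7113)] ≈ 102.7314 billion.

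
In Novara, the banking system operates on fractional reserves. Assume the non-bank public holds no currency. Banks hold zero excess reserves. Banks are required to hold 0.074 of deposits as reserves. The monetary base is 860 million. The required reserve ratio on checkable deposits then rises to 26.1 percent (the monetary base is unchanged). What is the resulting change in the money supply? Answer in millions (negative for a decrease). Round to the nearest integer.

Initially m₁ = 1 / (0.074) ≈ 13.5135, so M₁ = 13.5135 × 860 = 11621.61 million.
After the change m₂ = 1 / (0.261) ≈ 3.8314, so M₂ = 3.8314 × 860 = 3295.004 million.
ΔM = M₂ − M₁ = 3295.004 − 11621.61 = -8326.606 million.

-8327 million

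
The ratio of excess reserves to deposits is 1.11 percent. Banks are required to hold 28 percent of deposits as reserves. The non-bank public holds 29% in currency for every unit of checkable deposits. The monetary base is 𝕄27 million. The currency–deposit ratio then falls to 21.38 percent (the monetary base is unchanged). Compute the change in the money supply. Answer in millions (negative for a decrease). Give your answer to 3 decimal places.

𝕄4.971 million

Initially m₁ = (1 + 0.29) / (0.28 + 0.0111 + 0.29) ≈ 2.219928, so M₁ = 2.219928 × 27 ≈ 59.9381 million.
After the change m₂ = (1 + 0.2138) / (0.28 + 0.0111 + 0.2138) ≈ 2.404040, so M₂ = 2.404040 × 27 ≈ 64.9091 million.
ΔM = M₂ − M₁ = 64.9091 − 59.9381 = 4.971 million.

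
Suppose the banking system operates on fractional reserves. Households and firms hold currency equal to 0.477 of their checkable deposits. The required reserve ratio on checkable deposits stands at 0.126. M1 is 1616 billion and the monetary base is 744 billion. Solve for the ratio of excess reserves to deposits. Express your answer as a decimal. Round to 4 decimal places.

Using m = M/MB = 1616/744 ≈ 2.172043. Since m = (1 + c)/(c + rr + e), the denominator satisfies c + rr + e = (1 + c)/m = (1 + 0.477) / 2.172043 ≈ 0.680005.
With c = 0.477 and rr = 0.126, the ratio of excess reserves to deposits is 0.680005 − 0.477 − 0.126 = 0.077005.

0.0770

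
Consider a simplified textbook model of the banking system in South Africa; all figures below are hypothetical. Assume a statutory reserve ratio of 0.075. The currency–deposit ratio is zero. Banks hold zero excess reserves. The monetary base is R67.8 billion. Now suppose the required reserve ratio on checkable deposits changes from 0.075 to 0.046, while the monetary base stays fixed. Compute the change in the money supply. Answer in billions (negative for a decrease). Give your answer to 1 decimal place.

Initially m₁ = 1 / (0.075) ≈ 13.3333, so M₁ = 13.3333 × 67.8 ≈ 903.9977 billion.
After the change m₂ = 1 / (0.046) ≈ 21.7391, so M₂ = 21.7391 × 67.8 ≈ 1473.911 billion.
ΔM = M₂ − M₁ = 1473.911 − 903.9977 = 569.9133 billion.

R569.9 billion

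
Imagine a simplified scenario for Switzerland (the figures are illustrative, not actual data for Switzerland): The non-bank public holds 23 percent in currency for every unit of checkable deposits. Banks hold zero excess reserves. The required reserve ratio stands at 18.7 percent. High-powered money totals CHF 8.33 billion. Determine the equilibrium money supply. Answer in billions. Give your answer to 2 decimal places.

CHF 24.57 billion

The money multiplier is m = (1 + c) / (rr + c) = (1 + 0.23) / (0.187 + 0.23) ≈ 2.9496.
So M = m × MB = 2.9496 × 8.33 ≈ 24.5702 billion.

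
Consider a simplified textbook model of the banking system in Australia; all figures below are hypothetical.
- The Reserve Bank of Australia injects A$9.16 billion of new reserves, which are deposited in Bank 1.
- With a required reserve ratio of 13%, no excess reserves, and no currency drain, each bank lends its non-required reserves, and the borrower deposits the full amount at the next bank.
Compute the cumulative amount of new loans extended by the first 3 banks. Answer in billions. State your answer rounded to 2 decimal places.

Bank i lends (1 − rr)^i of the original deposit: Bank 1 lends 9.16·0.8700 = 7.9692, Bank 2 lends 9.16·0.8700² ≈ 6.9332, and so on.
Summing a geometric series: total = 9.16·[0.8700·(1 − 0.8700^3) / (1 − 0.8700)] ≈ 20.9343 billion.

A$20.93 billion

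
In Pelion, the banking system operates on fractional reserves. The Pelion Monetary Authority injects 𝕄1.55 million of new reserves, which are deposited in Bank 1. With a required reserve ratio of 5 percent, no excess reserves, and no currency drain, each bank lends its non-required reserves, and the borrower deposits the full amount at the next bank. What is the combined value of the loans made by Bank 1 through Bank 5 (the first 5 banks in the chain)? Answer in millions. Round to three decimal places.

𝕄6.662 million

Bank i lends (1 − rr)^i of the original deposit: Bank 1 lends 1.55·0.9500 = 1.4725, Bank 2 lends 1.55·0.9500² ≈ 1.3989, and so on.
Summing a geometric series: total = 1.55·[0.9500·(1 − 0.9500^5) / (1 − 0.9500)] ≈ 6.6622 million.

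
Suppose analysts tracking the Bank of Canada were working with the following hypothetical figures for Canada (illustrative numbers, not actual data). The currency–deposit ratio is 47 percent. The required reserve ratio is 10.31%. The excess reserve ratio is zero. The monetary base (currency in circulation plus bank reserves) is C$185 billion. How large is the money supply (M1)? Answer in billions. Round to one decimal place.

C$474.5 billion

The money multiplier is m = (1 + c) / (rr + c) = (1 + 0.47) / (0.1031 + 0.47) ≈ 2.56500.
So M = m × MB = 2.56500 × 185 = 474.525 billion.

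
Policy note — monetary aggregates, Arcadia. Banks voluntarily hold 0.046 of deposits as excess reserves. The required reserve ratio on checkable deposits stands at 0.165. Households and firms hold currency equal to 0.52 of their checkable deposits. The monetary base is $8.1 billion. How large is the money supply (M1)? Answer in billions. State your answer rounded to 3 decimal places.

$16.843 billion

The money multiplier is m = (1 + c) / (rr + e + c) = (1 + 0.52) / (0.165 + 0.046 + 0.52) ≈ 2.07934.
So M = m × MB = 2.07934 × 8.1 ≈ 16.8427 billion.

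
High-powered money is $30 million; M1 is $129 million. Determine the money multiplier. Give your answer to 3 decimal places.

The money multiplier is m = M / MB = 129 / 30 = 4.30000.

4.300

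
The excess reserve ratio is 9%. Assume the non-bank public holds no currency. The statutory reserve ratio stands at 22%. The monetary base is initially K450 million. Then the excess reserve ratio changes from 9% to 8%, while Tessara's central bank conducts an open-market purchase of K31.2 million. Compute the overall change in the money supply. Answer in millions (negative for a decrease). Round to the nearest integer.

K152 million

Before: m₁ = 1 / (0.22 + 0.09) ≈ 3.2258, MB₁ = 450, so M₁ = 3.2258 × 450 = 1451.61 million.
After: m₂ = 1 / (0.22 + 0.08) ≈ 3.3333, MB₂ = 450 + 31.2 = 481.2, so M₂ = 3.3333 × 481.2 ≈ 1603.984 million.
ΔM = M₂ − M₁ = 1603.984 − 1451.61 = 152.374 million.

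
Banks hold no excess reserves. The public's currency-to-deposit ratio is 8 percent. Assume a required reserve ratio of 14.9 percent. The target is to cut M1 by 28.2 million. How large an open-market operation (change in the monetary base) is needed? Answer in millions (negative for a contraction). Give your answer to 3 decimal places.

-5.979 million

The money multiplier is m = (1 + c) / (rr + c) = (1 + 0.08) / (0.149 + 0.08) ≈ 4.716157.
ΔMB = ΔM / m = (−28.2) / 4.716157 ≈ -5.9794 million.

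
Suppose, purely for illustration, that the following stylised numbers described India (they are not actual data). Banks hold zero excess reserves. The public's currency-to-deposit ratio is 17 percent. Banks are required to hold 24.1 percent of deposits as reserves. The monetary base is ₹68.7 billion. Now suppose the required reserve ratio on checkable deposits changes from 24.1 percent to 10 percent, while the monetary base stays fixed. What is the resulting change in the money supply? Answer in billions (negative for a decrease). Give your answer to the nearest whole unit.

₹102 billion

Initially m₁ = (1 + 0.17) / (0.241 + 0.17) ≈ 2.8467, so M₁ = 2.8467 × 68.7 ≈ 195.5683 billion.
After the change m₂ = (1 + 0.17) / (0.1 + 0.17) ≈ 4.3333, so M₂ = 4.3333 × 68.7 ≈ 297.6977 billion.
ΔM = M₂ − M₁ = 297.6977 − 195.5683 = 102.1294 billion.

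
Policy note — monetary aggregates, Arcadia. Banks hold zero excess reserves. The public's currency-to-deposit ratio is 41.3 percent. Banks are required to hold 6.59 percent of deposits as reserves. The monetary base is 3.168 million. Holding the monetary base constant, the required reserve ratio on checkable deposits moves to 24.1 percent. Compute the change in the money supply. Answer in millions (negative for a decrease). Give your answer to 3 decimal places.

Initially m₁ = (1 + 0.413) / (0.0659 + 0.413) ≈ 2.95051, so M₁ = 2.95051 × 3.168 ≈ 9.3472 million.
After the change m₂ = (1 + 0.413) / (0.241 + 0.413) ≈ 2.16055, so M₂ = 2.16055 × 3.168 ≈ 6.8446 million.
ΔM = M₂ − M₁ = 6.8446 − 9.3472 = -2.5026 million.

-2.503 million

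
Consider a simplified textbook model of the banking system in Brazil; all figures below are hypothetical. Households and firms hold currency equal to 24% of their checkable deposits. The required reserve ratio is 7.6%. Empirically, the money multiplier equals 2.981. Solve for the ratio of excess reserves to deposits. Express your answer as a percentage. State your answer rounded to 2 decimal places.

10.00%

Using m = 2.981. Since m = (1 + c)/(c + rr + e), the denominator satisfies c + rr + e = (1 + c)/m = (1 + 0.24) / 2.981 ≈ 0.415968.
With c = 0.24 and rr = 0.076, the ratio of excess reserves to deposits is 0.415968 − 0.24 − 0.076 = 0.099968.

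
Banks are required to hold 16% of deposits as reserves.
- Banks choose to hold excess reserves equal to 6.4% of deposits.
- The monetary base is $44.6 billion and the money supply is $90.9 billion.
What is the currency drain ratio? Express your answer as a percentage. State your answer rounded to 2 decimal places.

52.35%

Using m = M/MB = 90.9/44.6 ≈ 2.038117. From m = (1 + c)/(c + rr + e), rearranging gives 1 + c = m·(c + rr + e), so c·(1 − m) = m·(rr + e) − 1.
Hence c = [m·(rr + e) − 1]/(1 − m) = [2.038117 × (0.16 + 0.064) − 1] / (1 − 2.038117) ≈ 0.523507.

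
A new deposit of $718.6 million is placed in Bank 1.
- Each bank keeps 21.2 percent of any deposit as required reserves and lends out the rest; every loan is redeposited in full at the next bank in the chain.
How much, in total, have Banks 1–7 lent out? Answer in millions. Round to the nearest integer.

$2167 million

Bank i lends (1 − rr)^i of the original deposit: Bank 1 lends 718.6·0.7880 = 566.2568, Bank 2 lends 718.6·0.7880² ≈ 446.2104, and so on.
Summing a geometric series: total = 718.6·[0.7880·(1 − 0.7880^7) / (1 − 0.7880)] ≈ 2167.1032 million.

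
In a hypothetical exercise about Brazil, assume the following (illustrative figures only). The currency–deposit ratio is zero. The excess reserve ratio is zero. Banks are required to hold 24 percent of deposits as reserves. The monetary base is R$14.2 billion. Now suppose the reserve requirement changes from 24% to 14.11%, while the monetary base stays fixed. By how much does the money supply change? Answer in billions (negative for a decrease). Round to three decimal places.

R$41.471 billion

Initially m₁ = 1 / (0.24) ≈ 4.166667, so M₁ = 4.166667 × 14.2 ≈ 59.1667 billion.
After the change m₂ = 1 / (0.1411) ≈ 7.087172, so M₂ = 7.087172 × 14.2 ≈ 100.6378 billion.
ΔM = M₂ − M₁ = 100.6378 − 59.1667 = 41.4711 billion.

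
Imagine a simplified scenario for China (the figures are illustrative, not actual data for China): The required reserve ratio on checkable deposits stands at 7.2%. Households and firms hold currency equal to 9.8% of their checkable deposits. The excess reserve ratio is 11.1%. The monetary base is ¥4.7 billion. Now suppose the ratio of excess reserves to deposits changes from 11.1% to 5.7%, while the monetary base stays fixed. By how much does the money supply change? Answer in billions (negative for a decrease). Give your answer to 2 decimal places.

Initially m₁ = (1 + 0.098) / (0.072 + 0.111 + 0.098) ≈ 3.9075, so M₁ = 3.9075 × 4.7 ≈ 18.3653 billion.
After the change m₂ = (1 + 0.098) / (0.072 + 0.057 + 0.098) ≈ 4.8370, so M₂ = 4.8370 × 4.7 = 22.7339 billion.
ΔM = M₂ − M₁ = 22.7339 − 18.3653 = 4.3686 billion.

¥4.37 billion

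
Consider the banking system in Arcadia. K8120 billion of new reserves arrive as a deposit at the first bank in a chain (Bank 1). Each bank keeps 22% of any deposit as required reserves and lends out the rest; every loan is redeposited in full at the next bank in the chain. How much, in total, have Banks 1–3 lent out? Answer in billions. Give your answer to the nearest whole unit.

K15127 billion

Bank i lends (1 − rr)^i of the original deposit: Bank 1 lends 8120·0.7800 = 6333.6000, Bank 2 lends 8120·0.7800² = 4940.2080, and so on.
Summing a geometric series: total = 8120·[0.7800·(1 − 0.7800^3) / (1 − 0.7800)] ≈ 15127.1702 billion.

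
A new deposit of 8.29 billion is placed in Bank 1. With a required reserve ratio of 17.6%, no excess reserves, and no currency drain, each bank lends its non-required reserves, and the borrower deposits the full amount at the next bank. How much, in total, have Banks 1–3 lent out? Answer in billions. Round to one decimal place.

17.1 billion

Bank i lends (1 − rr)^i of the original deposit: Bank 1 lends 8.29·0.8240 ≈ 6.8310, Bank 2 lends 8.29·0.8240² ≈ 5.6287, and so on.
Summing a geometric series: total = 8.29·[0.8240·(1 − 0.8240^3) / (1 − 0.8240)] ≈ 17.0977 billion.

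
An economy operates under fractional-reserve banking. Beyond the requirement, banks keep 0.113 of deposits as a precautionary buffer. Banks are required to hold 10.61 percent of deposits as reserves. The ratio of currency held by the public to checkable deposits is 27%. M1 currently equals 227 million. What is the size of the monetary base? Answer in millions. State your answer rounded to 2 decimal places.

The money multiplier is m = (1 + c) / (rr + e + c) = (1 + 0.27) / (0.1061 + 0.113 + 0.27) ≈ 2.596606.
MB = M / m = 227 / 2.596606 ≈ 87.4218 million.

87.42 million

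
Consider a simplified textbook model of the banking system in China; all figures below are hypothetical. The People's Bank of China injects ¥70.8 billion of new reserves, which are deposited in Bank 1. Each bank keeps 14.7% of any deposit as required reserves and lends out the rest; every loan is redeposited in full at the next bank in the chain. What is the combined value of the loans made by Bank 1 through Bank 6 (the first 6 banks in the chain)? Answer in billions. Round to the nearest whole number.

¥253 billion

Bank i lends (1 − rr)^i of the original deposit: Bank 1 lends 70.8·0.8530 = 60.3924, Bank 2 lends 70.8·0.8530² ≈ 51.5147, and so on.
Summing a geometric series: total = 70.8·[0.8530·(1 − 0.8530^6) / (1 − 0.8530)] ≈ 252.5770 billion.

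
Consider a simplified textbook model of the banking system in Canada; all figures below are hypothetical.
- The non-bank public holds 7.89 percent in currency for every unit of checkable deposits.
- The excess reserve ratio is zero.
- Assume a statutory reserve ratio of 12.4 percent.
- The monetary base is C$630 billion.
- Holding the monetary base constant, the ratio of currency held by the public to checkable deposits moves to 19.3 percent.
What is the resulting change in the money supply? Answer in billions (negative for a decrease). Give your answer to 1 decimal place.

Initially m₁ = (1 + 0.0789) / (0.124 + 0.0789) ≈ 5.31740, so M₁ = 5.31740 × 630 = 3349.962 billion.
After the change m₂ = (1 + 0.193) / (0.124 + 0.193) ≈ 3.76341, so M₂ = 3.76341 × 630 = 2370.9483 billion.
ΔM = M₂ − M₁ = 2370.9483 − 3349.962 = -979.0137 billion.

-979.0 billion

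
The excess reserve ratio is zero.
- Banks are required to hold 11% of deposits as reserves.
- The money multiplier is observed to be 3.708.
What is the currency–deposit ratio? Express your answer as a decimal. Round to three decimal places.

0.219

Using m = 3.708. From m = (1 + c)/(c + rr + e), rearranging gives 1 + c = m·(c + rr + e), so c·(1 − m) = m·(rr + e) − 1.
Hence c = [m·(rr + e) − 1]/(1 − m) = [3.708 × (0.11 + 0) − 1] / (1 − 3.708) ≈ 0.218656.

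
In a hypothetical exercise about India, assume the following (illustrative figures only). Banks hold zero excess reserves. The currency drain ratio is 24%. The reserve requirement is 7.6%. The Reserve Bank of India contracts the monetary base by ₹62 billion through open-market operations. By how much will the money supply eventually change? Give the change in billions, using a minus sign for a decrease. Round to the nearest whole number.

The money multiplier is m = (1 + c) / (rr + c) = (1 + 0.24) / (0.076 + 0.24) ≈ 3.9241.
The sale removes 62 billion of base, so ΔM = m × ΔMB = 3.9241 × (−62) = -243.2942 billion.

-243 billion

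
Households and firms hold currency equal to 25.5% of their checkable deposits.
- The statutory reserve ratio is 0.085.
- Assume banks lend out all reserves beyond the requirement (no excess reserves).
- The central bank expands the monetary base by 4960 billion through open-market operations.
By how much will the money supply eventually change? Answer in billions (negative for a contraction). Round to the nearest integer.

The money multiplier is m = (1 + c) / (rr + c) = (1 + 0.255) / (0.085 + 0.255) ≈ 3.69118.
The purchase adds 4960 billion of base, so ΔM = m × ΔMB = 3.69118 × (+4960) = 18308.2528 billion.

18308 billion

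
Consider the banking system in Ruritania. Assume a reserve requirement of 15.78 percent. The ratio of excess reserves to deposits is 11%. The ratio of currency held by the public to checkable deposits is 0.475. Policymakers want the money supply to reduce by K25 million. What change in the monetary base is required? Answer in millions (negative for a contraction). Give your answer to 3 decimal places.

The money multiplier is m = (1 + c) / (rr + e + c) = (1 + 0.475) / (0.1578 + 0.11 + 0.475) ≈ 1.985730.
ΔMB = ΔM / m = (−25) / 1.985730 ≈ -12.5898 million.

-12.590 million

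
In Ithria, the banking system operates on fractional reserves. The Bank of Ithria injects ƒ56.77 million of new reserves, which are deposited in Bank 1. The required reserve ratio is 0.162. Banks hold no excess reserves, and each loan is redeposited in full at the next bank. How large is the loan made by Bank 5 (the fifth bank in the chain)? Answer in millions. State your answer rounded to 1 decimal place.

Each bank lends a fraction (1 − rr) = 0.8380 of the deposit it receives, so Bank 5 receives 56.77·0.8380^4 and lends 56.77·0.8380^5 ≈ 23.4606 million.

ƒ23.5 million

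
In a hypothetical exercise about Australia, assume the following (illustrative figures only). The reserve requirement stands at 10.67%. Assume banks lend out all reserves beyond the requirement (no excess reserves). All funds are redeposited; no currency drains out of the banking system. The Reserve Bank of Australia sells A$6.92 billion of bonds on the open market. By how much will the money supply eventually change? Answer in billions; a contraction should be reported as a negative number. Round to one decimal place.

The simple money multiplier is m = 1/rr = 1/0.1067 ≈ 9.3721.
An open-market sale reduces the monetary base by 6.92 billion, so ΔM = m × ΔMB = 9.3721 × (−6.92) ≈ -64.8549 billion.

-64.9 billion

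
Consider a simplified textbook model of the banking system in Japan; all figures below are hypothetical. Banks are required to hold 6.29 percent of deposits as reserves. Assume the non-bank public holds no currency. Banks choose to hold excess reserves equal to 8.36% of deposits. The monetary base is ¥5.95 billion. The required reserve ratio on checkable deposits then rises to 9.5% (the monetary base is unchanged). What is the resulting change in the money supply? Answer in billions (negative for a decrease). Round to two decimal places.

Initially m₁ = 1 / (0.0629 + 0.0836) ≈ 6.8259, so M₁ = 6.8259 × 5.95 ≈ 40.6141 billion.
After the change m₂ = 1 / (0.095 + 0.0836) ≈ 5.5991, so M₂ = 5.5991 × 5.95 ≈ 33.3146 billion.
ΔM = M₂ − M₁ = 33.3146 − 40.6141 = -7.2995 billion.

-7.30 billion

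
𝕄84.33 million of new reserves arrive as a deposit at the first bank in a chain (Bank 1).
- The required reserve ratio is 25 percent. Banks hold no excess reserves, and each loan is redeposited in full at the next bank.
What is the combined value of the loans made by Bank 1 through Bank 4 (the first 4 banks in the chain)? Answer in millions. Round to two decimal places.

𝕄172.94 million

Bank i lends (1 − rr)^i of the original deposit: Bank 1 lends 84.33·0.7500 = 63.2475, Bank 2 lends 84.33·0.7500² ≈ 47.4356, and so on.
Summing a geometric series: total = 84.33·[0.7500·(1 − 0.7500^4) / (1 − 0.7500)] ≈ 172.9424 million.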